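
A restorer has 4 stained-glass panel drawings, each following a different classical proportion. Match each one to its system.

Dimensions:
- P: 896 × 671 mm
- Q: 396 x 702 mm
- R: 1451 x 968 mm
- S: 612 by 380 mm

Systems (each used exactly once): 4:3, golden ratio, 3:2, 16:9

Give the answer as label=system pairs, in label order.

P = 896/671 ≈ 1.335 → 4:3 (1.333)
Q = 702/396 ≈ 1.773 → 16:9 (1.778)
R = 1451/968 ≈ 1.499 → 3:2 (1.500)
S = 612/380 ≈ 1.611 → golden ratio (1.618)

P=4:3, Q=16:9, R=3:2, S=golden ratio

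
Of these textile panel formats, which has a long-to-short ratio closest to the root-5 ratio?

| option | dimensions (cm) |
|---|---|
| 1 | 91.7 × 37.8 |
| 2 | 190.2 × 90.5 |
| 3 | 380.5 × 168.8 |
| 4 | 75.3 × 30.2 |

3

Ratios (long/short): 1 ≈ 2.426; 2 ≈ 2.102; 3 ≈ 2.254; 4 ≈ 2.493.
root-5 ≈ 2.236; option 3 is nearest (Δ 0.018).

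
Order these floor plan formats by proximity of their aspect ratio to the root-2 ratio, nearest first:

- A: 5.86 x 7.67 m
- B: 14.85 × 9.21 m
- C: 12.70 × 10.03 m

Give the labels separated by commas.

A: 7.67/5.86 ≈ 1.309 → |1.309 − 1.414| = 0.105
B: 14.85/9.21 ≈ 1.612 → |1.612 − 1.414| = 0.198
C: 12.70/10.03 ≈ 1.266 → |1.266 − 1.414| = 0.148

A, C, B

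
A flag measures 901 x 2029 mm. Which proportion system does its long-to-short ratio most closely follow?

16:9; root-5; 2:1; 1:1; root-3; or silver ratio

Ratio = 2029 / 901 ≈ 2.252.
Distances: 16:9 1.778 (Δ 0.474); root-5 2.236 (Δ 0.016); 2:1 2.000 (Δ 0.252); 1:1 1.000 (Δ 1.252); root-3 1.732 (Δ 0.520); silver ratio 2.414 (Δ 0.162).

root-5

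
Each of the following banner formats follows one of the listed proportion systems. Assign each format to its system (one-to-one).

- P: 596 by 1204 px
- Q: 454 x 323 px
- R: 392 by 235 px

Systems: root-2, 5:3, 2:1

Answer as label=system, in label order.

P = 1204/596 ≈ 2.020 → 2:1 (2.000)
Q = 454/323 ≈ 1.406 → root-2 (1.414)
R = 392/235 ≈ 1.668 → 5:3 (1.667)

P=2:1, Q=root-2, R=5:3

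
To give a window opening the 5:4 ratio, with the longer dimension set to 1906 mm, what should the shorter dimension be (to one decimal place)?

1524.8 mm

5:4 = 1.25000.
Shorter side = 1906 ÷ 1.25000 ≈ 1524.800 → 1524.8 mm.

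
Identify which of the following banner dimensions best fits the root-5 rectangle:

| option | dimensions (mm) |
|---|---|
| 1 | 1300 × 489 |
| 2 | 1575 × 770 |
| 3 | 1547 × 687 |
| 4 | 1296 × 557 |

Target root-5 ≈ 2.236.
1: 2.658 (Δ0.422)  2: 2.045 (Δ0.191)  3: 2.252 (Δ0.016)  4: 2.327 (Δ0.091)

3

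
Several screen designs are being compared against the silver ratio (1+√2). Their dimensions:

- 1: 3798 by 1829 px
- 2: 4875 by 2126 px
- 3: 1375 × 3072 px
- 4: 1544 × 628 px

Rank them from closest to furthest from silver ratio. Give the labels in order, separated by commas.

4, 2, 3, 1

1: 3798/1829 ≈ 2.077 → |2.077 − 2.414| = 0.337
2: 4875/2126 ≈ 2.293 → |2.293 − 2.414| = 0.121
3: 3072/1375 ≈ 2.234 → |2.234 − 2.414| = 0.180
4: 1544/628 ≈ 2.459 → |2.459 − 2.414| = 0.045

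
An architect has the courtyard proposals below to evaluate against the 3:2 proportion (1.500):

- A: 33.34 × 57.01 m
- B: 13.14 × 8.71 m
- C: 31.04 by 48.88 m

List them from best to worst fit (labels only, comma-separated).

Ratios: A = 57.01 / 33.34 ≈ 1.710; B = 13.14 / 8.71 ≈ 1.509; C = 48.88 / 31.04 ≈ 1.575.
|Δ from 1.500|: A 0.210; B 0.009; C 0.075.

B, C, A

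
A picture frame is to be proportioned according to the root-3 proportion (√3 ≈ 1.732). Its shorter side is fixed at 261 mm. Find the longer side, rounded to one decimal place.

452.1 mm

root-3 ≈ 1.73205.
Longer side = 261 × 1.73205 ≈ 452.065 → 452.1 mm.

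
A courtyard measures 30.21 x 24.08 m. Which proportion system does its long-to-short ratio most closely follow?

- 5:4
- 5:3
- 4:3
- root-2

5:4

Ratio = 30.21 / 24.08 ≈ 1.255.
Distances: 5:4 1.250 (Δ 0.005); 5:3 1.667 (Δ 0.412); 4:3 1.333 (Δ 0.078); root-2 1.414 (Δ 0.159).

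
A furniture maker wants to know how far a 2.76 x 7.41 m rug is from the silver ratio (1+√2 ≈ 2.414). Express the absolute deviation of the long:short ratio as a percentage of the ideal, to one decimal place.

11.2%

Ratio = 7.41 / 2.76 ≈ 2.6848.
Ideal silver ratio ≈ 2.4142. |2.6848 − 2.4142| / 2.4142 ≈ 11.21% → 11.2%.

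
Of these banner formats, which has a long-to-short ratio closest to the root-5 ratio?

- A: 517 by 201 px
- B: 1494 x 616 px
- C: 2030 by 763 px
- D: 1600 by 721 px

D

Ratios (long/short): A ≈ 2.572; B ≈ 2.425; C ≈ 2.661; D ≈ 2.219.
root-5 ≈ 2.236; option D is nearest (Δ 0.017).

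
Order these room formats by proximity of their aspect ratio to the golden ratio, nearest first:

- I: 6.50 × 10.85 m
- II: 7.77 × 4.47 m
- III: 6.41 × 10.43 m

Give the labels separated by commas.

I: 10.85/6.50 ≈ 1.669 → |1.669 − 1.618| = 0.051
II: 7.77/4.47 ≈ 1.738 → |1.738 − 1.618| = 0.120
III: 10.43/6.41 ≈ 1.627 → |1.627 − 1.618| = 0.009

III, I, II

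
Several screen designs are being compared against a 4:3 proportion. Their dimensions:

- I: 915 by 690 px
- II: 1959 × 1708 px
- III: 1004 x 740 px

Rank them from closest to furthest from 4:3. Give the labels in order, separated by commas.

Ratios: I = 915 / 690 ≈ 1.326; II = 1959 / 1708 ≈ 1.147; III = 1004 / 740 ≈ 1.357.
|Δ from 1.333|: I 0.007; II 0.186; III 0.024.

I, III, II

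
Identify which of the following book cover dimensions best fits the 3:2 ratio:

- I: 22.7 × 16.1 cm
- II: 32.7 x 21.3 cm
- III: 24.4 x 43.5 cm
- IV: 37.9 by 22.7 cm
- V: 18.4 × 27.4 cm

Ratios (long/short): I ≈ 1.410; II ≈ 1.535; III ≈ 1.783; IV ≈ 1.670; V ≈ 1.489.
3:2 ≈ 1.500; option V is nearest (Δ 0.011).

V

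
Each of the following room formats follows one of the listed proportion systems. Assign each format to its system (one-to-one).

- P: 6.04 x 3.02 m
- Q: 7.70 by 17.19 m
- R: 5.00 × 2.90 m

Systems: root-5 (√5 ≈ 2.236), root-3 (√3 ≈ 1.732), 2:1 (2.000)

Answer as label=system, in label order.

P=2:1, Q=root-5, R=root-3

Ratios: P ≈ 2.000; Q ≈ 2.232; R ≈ 1.724.
Targets: root-5 ≈ 2.236; root-3 ≈ 1.732; 2:1 ≈ 2.000.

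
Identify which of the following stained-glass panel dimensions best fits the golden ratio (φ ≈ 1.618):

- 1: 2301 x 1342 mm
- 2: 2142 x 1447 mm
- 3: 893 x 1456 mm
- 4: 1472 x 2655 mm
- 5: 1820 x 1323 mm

Ratios (long/short): 1 ≈ 1.715; 2 ≈ 1.480; 3 ≈ 1.630; 4 ≈ 1.804; 5 ≈ 1.376.
golden ratio ≈ 1.618; option 3 is nearest (Δ 0.012).

3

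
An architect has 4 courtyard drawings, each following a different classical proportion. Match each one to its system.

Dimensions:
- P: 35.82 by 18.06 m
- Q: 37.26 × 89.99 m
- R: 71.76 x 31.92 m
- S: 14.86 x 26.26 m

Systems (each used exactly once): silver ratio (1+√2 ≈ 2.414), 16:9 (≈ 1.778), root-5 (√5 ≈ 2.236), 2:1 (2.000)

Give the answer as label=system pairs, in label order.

P = 35.82/18.06 ≈ 1.983 → 2:1 (2.000)
Q = 89.99/37.26 ≈ 2.415 → silver ratio (2.414)
R = 71.76/31.92 ≈ 2.248 → root-5 (2.236)
S = 26.26/14.86 ≈ 1.767 → 16:9 (1.778)

P=2:1, Q=silver ratio, R=root-5, S=16:9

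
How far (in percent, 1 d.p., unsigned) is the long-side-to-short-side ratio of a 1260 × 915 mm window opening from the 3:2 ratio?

8.2%

Ratio = 1260 / 915 ≈ 1.3770.
Ideal 3:2 = 1.5000. |1.3770 − 1.5000| / 1.5000 ≈ 8.20% → 8.2%.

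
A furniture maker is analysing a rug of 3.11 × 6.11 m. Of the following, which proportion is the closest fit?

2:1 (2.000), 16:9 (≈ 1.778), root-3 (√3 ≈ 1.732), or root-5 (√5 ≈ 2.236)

6.11/3.11 ≈ 1.965. Nearest candidates are 2:1 (2.000, off by 0.035) and 16:9 (1.778, off by 0.187).

2:1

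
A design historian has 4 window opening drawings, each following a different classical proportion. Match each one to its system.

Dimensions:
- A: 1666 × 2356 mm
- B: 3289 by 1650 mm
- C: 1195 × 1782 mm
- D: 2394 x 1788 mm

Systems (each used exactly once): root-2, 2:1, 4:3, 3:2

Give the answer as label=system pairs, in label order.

A = 2356/1666 ≈ 1.414 → root-2 (1.414)
B = 3289/1650 ≈ 1.993 → 2:1 (2.000)
C = 1782/1195 ≈ 1.491 → 3:2 (1.500)
D = 2394/1788 ≈ 1.339 → 4:3 (1.333)

A=root-2, B=2:1, C=3:2, D=4:3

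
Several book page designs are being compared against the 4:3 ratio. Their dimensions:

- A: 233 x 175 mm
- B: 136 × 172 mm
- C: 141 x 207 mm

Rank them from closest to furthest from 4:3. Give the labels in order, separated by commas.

A, B, C

A: 233/175 ≈ 1.331 → |1.331 − 1.333| = 0.002
B: 172/136 ≈ 1.265 → |1.265 − 1.333| = 0.068
C: 207/141 ≈ 1.468 → |1.468 − 1.333| = 0.135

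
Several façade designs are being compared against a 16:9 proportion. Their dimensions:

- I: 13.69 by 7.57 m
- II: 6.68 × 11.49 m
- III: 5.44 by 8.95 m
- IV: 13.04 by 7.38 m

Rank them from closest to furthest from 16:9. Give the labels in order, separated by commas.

Ratios: I = 13.69 / 7.57 ≈ 1.808; II = 11.49 / 6.68 ≈ 1.720; III = 8.95 / 5.44 ≈ 1.645; IV = 13.04 / 7.38 ≈ 1.767.
|Δ from 1.778|: I 0.030; II 0.058; III 0.133; IV 0.011.

IV, I, II, III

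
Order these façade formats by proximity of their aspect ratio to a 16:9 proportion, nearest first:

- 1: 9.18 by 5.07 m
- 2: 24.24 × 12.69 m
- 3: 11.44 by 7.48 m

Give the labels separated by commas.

Ratios: 1 = 9.18 / 5.07 ≈ 1.811; 2 = 24.24 / 12.69 ≈ 1.910; 3 = 11.44 / 7.48 ≈ 1.529.
|Δ from 1.778|: 1 0.033; 2 0.132; 3 0.249.

1, 2, 3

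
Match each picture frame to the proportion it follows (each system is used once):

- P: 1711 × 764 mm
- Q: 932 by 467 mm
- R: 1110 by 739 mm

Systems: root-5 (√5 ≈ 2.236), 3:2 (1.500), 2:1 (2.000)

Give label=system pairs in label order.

P=root-5, Q=2:1, R=3:2

P = 1711/764 ≈ 2.240 → root-5 (2.236)
Q = 932/467 ≈ 1.996 → 2:1 (2.000)
R = 1110/739 ≈ 1.502 → 3:2 (1.500)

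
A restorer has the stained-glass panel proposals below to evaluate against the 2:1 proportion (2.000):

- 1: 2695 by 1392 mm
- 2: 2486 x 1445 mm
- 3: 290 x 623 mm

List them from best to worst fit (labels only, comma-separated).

Ratios: 1 = 2695 / 1392 ≈ 1.936; 2 = 2486 / 1445 ≈ 1.720; 3 = 623 / 290 ≈ 2.148.
|Δ from 2.000|: 1 0.064; 2 0.280; 3 0.148.

1, 3, 2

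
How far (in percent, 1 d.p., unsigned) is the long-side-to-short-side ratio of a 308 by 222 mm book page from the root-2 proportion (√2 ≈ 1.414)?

1.9%

Ratio = 308 / 222 ≈ 1.3874.
Ideal root-2 ≈ 1.4142. |1.3874 − 1.4142| / 1.4142 ≈ 1.90% → 1.9%.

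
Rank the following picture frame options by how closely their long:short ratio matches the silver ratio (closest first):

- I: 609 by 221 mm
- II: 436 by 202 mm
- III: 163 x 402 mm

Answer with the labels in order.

I: 609/221 ≈ 2.756 → |2.756 − 2.414| = 0.342
II: 436/202 ≈ 2.158 → |2.158 − 2.414| = 0.256
III: 402/163 ≈ 2.466 → |2.466 − 2.414| = 0.052

III, II, I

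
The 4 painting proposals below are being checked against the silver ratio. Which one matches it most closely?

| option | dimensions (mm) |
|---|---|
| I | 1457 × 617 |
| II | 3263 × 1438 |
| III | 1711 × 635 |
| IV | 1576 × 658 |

Target silver ratio ≈ 2.414.
I: 2.361 (Δ0.053)  II: 2.269 (Δ0.145)  III: 2.694 (Δ0.280)  IV: 2.395 (Δ0.019)

IV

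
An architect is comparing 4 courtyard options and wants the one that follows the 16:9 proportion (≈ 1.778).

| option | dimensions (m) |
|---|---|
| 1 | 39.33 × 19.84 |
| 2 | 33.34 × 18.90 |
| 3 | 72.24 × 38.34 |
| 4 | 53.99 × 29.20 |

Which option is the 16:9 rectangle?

2

Ratios (long/short): 1 ≈ 1.982; 2 ≈ 1.764; 3 ≈ 1.884; 4 ≈ 1.849.
16:9 ≈ 1.778; option 2 is nearest (Δ 0.014).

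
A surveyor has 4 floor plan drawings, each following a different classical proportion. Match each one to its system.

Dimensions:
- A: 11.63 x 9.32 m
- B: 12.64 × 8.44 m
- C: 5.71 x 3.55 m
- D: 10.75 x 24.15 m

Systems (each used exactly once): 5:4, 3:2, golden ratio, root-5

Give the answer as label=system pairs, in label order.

A=5:4, B=3:2, C=golden ratio, D=root-5

Ratios: A ≈ 1.248; B ≈ 1.498; C ≈ 1.608; D ≈ 2.247.
Targets: 5:4 ≈ 1.250; 3:2 ≈ 1.500; golden ratio ≈ 1.618; root-5 ≈ 2.236.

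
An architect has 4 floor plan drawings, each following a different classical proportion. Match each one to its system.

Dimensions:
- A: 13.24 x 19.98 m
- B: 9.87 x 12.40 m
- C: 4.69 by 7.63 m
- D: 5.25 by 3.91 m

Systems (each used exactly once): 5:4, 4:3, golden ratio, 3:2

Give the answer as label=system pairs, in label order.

A=3:2, B=5:4, C=golden ratio, D=4:3

A = 19.98/13.24 ≈ 1.509 → 3:2 (1.500)
B = 12.40/9.87 ≈ 1.256 → 5:4 (1.250)
C = 7.63/4.69 ≈ 1.627 → golden ratio (1.618)
D = 5.25/3.91 ≈ 1.343 → 4:3 (1.333)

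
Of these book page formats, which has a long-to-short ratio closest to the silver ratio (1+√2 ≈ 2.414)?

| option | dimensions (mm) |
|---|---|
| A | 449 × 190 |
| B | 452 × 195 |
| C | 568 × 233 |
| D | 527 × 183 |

Ratios (long/short): A ≈ 2.363; B ≈ 2.318; C ≈ 2.438; D ≈ 2.880.
silver ratio ≈ 2.414; option C is nearest (Δ 0.024).

C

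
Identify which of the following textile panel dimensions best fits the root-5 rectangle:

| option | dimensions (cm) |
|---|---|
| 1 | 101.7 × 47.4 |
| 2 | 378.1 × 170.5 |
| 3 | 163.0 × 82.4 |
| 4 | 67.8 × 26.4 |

Ratios (long/short): 1 ≈ 2.146; 2 ≈ 2.218; 3 ≈ 1.978; 4 ≈ 2.568.
root-5 ≈ 2.236; option 2 is nearest (Δ 0.018).

2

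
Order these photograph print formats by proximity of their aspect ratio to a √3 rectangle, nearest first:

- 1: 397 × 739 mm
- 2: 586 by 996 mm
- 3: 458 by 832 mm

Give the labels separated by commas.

1: 739/397 ≈ 1.861 → |1.861 − 1.732| = 0.129
2: 996/586 ≈ 1.700 → |1.700 − 1.732| = 0.032
3: 832/458 ≈ 1.817 → |1.817 − 1.732| = 0.085

2, 3, 1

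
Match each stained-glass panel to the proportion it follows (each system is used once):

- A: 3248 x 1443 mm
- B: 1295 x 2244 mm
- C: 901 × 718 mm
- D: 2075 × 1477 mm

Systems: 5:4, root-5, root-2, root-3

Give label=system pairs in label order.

A=root-5, B=root-3, C=5:4, D=root-2

Ratios: A ≈ 2.251; B ≈ 1.733; C ≈ 1.255; D ≈ 1.405.
Targets: 5:4 ≈ 1.250; root-5 ≈ 2.236; root-2 ≈ 1.414; root-3 ≈ 1.732.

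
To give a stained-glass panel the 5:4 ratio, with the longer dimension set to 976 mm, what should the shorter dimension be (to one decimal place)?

5:4 = 1.25000.
Shorter side = 976 ÷ 1.25000 ≈ 780.800 → 780.8 mm.

780.8 mm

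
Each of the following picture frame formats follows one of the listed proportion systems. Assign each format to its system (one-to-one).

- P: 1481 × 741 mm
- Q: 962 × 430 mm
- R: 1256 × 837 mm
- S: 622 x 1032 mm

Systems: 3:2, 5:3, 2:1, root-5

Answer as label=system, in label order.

P=2:1, Q=root-5, R=3:2, S=5:3

P = 1481/741 ≈ 1.999 → 2:1 (2.000)
Q = 962/430 ≈ 2.237 → root-5 (2.236)
R = 1256/837 ≈ 1.501 → 3:2 (1.500)
S = 1032/622 ≈ 1.659 → 5:3 (1.667)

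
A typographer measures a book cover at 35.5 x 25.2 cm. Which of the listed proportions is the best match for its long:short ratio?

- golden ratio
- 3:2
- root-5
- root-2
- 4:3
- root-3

root-2

Ratio = 35.5 / 25.2 ≈ 1.409.
Distances: golden ratio 1.618 (Δ 0.209); 3:2 1.500 (Δ 0.091); root-5 2.236 (Δ 0.827); root-2 1.414 (Δ 0.005); 4:3 1.333 (Δ 0.076); root-3 1.732 (Δ 0.323).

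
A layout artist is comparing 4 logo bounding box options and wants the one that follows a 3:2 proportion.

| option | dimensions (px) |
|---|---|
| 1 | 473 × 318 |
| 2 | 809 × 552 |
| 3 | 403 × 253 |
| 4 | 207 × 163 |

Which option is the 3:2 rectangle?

Ratios (long/short): 1 ≈ 1.487; 2 ≈ 1.466; 3 ≈ 1.593; 4 ≈ 1.270.
3:2 ≈ 1.500; option 1 is nearest (Δ 0.013).

1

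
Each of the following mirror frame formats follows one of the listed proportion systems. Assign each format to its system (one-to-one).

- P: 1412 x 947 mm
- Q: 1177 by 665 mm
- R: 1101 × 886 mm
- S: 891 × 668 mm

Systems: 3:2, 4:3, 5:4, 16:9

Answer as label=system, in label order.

P = 1412/947 ≈ 1.491 → 3:2 (1.500)
Q = 1177/665 ≈ 1.770 → 16:9 (1.778)
R = 1101/886 ≈ 1.243 → 5:4 (1.250)
S = 891/668 ≈ 1.334 → 4:3 (1.333)

P=3:2, Q=16:9, R=5:4, S=4:3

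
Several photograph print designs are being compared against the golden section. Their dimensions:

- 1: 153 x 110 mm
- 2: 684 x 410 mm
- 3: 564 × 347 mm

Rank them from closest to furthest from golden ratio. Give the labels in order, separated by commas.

1: 153/110 ≈ 1.391 → |1.391 − 1.618| = 0.227
2: 684/410 ≈ 1.668 → |1.668 − 1.618| = 0.050
3: 564/347 ≈ 1.625 → |1.625 − 1.618| = 0.007

3, 2, 1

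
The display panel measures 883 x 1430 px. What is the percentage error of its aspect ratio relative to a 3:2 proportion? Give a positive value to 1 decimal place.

Ratio = 1430 / 883 ≈ 1.6195.
Ideal 3:2 = 1.5000. |1.6195 − 1.5000| / 1.5000 ≈ 7.97% → 8.0%.

8.0%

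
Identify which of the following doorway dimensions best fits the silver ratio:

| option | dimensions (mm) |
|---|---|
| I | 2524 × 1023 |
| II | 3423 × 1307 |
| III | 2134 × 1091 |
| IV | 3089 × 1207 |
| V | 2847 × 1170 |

V

Target silver ratio ≈ 2.414.
I: 2.467 (Δ0.053)  II: 2.619 (Δ0.205)  III: 1.956 (Δ0.458)  IV: 2.559 (Δ0.145)  V: 2.433 (Δ0.019)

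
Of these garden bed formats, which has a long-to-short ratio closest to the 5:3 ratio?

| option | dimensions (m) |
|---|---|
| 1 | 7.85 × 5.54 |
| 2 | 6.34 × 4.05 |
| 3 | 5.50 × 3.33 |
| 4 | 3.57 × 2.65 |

3

Target 5:3 ≈ 1.667.
1: 1.417 (Δ0.250)  2: 1.565 (Δ0.102)  3: 1.652 (Δ0.015)  4: 1.347 (Δ0.320)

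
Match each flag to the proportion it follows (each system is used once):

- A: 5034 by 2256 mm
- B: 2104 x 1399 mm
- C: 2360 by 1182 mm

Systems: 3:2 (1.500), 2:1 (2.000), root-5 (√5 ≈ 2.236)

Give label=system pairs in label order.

A = 5034/2256 ≈ 2.231 → root-5 (2.236)
B = 2104/1399 ≈ 1.504 → 3:2 (1.500)
C = 2360/1182 ≈ 1.997 → 2:1 (2.000)

A=root-5, B=3:2, C=2:1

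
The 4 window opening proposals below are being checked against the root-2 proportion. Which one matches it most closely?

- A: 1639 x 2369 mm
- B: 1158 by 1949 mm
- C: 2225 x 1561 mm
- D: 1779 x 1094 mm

C

Ratios (long/short): A ≈ 1.445; B ≈ 1.683; C ≈ 1.425; D ≈ 1.626.
root-2 ≈ 1.414; option C is nearest (Δ 0.011).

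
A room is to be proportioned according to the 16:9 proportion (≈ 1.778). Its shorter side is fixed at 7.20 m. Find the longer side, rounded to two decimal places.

12.80 m

16:9 ≈ 1.77778.
Longer side = 7.20 × 1.77778 ≈ 12.8000 → 12.80 m.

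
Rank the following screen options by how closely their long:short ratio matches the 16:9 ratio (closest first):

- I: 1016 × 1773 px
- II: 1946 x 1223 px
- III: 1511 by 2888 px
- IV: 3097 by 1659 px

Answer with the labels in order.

Ratios: I = 1773 / 1016 ≈ 1.745; II = 1946 / 1223 ≈ 1.591; III = 2888 / 1511 ≈ 1.911; IV = 3097 / 1659 ≈ 1.867.
|Δ from 1.778|: I 0.033; II 0.187; III 0.133; IV 0.089.

I, IV, III, II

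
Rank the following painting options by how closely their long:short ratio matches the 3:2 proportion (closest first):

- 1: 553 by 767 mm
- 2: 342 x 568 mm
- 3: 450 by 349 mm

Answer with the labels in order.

1: 767/553 ≈ 1.387 → |1.387 − 1.500| = 0.113
2: 568/342 ≈ 1.661 → |1.661 − 1.500| = 0.161
3: 450/349 ≈ 1.289 → |1.289 − 1.500| = 0.211

1, 2, 3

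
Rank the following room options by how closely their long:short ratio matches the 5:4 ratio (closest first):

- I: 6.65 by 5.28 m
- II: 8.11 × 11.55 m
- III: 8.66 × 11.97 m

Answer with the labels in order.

Ratios: I = 6.65 / 5.28 ≈ 1.259; II = 11.55 / 8.11 ≈ 1.424; III = 11.97 / 8.66 ≈ 1.382.
|Δ from 1.250|: I 0.009; II 0.174; III 0.132.

I, III, II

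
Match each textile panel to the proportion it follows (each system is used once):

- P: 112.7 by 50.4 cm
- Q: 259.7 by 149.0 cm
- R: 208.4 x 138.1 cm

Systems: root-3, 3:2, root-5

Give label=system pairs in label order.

Ratios: P ≈ 2.236; Q ≈ 1.743; R ≈ 1.509.
Targets: root-3 ≈ 1.732; 3:2 ≈ 1.500; root-5 ≈ 2.236.

P=root-5, Q=root-3, R=3:2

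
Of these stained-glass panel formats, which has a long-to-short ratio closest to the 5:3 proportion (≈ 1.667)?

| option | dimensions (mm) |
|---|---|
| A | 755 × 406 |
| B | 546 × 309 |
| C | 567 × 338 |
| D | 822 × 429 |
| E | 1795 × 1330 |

Target 5:3 ≈ 1.667.
A: 1.860 (Δ0.193)  B: 1.767 (Δ0.100)  C: 1.678 (Δ0.011)  D: 1.916 (Δ0.249)  E: 1.350 (Δ0.317)

C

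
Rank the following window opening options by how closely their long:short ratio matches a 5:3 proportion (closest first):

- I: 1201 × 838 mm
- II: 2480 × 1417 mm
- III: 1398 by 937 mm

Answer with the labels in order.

II, III, I

Ratios: I = 1201 / 838 ≈ 1.433; II = 2480 / 1417 ≈ 1.750; III = 1398 / 937 ≈ 1.492.
|Δ from 1.667|: I 0.234; II 0.083; III 0.175.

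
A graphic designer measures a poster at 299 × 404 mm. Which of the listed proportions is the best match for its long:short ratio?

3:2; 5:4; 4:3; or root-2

4:3

404/299 ≈ 1.351. Nearest candidates are 4:3 (1.333, off by 0.018) and root-2 (1.414, off by 0.063).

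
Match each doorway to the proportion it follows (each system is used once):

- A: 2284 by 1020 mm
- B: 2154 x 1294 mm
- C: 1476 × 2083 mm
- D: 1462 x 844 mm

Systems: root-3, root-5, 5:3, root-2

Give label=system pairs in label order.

Ratios: A ≈ 2.239; B ≈ 1.665; C ≈ 1.411; D ≈ 1.732.
Targets: root-3 ≈ 1.732; root-5 ≈ 2.236; 5:3 ≈ 1.667; root-2 ≈ 1.414.

A=root-5, B=5:3, C=root-2, D=root-3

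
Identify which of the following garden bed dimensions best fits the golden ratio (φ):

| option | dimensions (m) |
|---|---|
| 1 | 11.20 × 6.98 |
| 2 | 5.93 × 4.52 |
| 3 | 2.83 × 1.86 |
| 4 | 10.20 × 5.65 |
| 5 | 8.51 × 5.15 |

1

Target golden ratio ≈ 1.618.
1: 1.605 (Δ0.013)  2: 1.312 (Δ0.306)  3: 1.522 (Δ0.096)  4: 1.805 (Δ0.187)  5: 1.652 (Δ0.034)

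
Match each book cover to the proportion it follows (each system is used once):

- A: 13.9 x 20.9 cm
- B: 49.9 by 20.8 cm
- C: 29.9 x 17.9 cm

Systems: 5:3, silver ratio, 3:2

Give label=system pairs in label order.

A=3:2, B=silver ratio, C=5:3

A = 20.9/13.9 ≈ 1.504 → 3:2 (1.500)
B = 49.9/20.8 ≈ 2.399 → silver ratio (2.414)
C = 29.9/17.9 ≈ 1.670 → 5:3 (1.667)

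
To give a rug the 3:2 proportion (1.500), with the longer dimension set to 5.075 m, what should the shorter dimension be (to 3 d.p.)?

3.383 m

3:2 = 1.50000.
Shorter side = 5.075 ÷ 1.50000 ≈ 3.38333 → 3.383 m.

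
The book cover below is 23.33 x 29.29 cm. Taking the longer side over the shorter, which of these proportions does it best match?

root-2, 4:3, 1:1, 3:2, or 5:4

5:4

29.29/23.33 ≈ 1.255. Nearest candidates are 5:4 (1.250, off by 0.005) and 4:3 (1.333, off by 0.078).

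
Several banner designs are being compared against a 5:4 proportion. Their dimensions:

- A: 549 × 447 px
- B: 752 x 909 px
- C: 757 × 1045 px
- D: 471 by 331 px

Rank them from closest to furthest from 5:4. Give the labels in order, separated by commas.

A, B, C, D

A: 549/447 ≈ 1.228 → |1.228 − 1.250| = 0.022
B: 909/752 ≈ 1.209 → |1.209 − 1.250| = 0.041
C: 1045/757 ≈ 1.380 → |1.380 − 1.250| = 0.130
D: 471/331 ≈ 1.423 → |1.423 − 1.250| = 0.173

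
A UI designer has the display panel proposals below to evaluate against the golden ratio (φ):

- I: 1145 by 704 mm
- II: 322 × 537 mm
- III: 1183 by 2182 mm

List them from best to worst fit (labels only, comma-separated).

I, II, III

Ratios: I = 1145 / 704 ≈ 1.626; II = 537 / 322 ≈ 1.668; III = 2182 / 1183 ≈ 1.844.
|Δ from 1.618|: I 0.008; II 0.050; III 0.226.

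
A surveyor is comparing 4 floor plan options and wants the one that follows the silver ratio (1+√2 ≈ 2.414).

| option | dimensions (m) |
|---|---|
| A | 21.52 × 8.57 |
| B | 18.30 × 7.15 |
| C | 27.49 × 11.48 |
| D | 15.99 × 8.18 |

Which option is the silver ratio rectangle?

Ratios (long/short): A ≈ 2.511; B ≈ 2.559; C ≈ 2.395; D ≈ 1.955.
silver ratio ≈ 2.414; option C is nearest (Δ 0.019).

C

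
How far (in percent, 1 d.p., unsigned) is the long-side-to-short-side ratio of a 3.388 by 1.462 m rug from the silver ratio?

4.0%

Ratio = 3.388 / 1.462 ≈ 2.3174.
Ideal silver ratio ≈ 2.4142. |2.3174 − 2.4142| / 2.4142 ≈ 4.01% → 4.0%.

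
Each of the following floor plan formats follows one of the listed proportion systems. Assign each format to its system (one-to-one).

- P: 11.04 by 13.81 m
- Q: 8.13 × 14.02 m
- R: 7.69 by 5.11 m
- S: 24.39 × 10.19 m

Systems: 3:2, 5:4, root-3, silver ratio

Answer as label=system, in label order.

Ratios: P ≈ 1.251; Q ≈ 1.724; R ≈ 1.505; S ≈ 2.394.
Targets: 3:2 ≈ 1.500; 5:4 ≈ 1.250; root-3 ≈ 1.732; silver ratio ≈ 2.414.

P=5:4, Q=root-3, R=3:2, S=silver ratio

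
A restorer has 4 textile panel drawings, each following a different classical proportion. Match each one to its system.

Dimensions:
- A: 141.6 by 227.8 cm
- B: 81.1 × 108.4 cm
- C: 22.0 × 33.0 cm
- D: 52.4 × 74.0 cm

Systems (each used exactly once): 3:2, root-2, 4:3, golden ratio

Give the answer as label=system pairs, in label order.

A=golden ratio, B=4:3, C=3:2, D=root-2

A = 227.8/141.6 ≈ 1.609 → golden ratio (1.618)
B = 108.4/81.1 ≈ 1.337 → 4:3 (1.333)
C = 33.0/22.0 ≈ 1.500 → 3:2 (1.500)
D = 74.0/52.4 ≈ 1.412 → root-2 (1.414)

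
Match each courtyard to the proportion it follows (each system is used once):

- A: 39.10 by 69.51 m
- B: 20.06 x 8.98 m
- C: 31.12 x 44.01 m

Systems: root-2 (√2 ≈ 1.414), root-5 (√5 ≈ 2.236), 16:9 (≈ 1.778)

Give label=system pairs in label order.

A = 69.51/39.10 ≈ 1.778 → 16:9 (1.778)
B = 20.06/8.98 ≈ 2.234 → root-5 (2.236)
C = 44.01/31.12 ≈ 1.414 → root-2 (1.414)

A=16:9, B=root-5, C=root-2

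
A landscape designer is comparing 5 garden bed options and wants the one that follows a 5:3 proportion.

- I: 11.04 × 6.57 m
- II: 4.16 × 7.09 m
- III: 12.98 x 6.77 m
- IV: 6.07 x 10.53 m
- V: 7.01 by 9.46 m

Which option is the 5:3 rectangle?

I

Ratios (long/short): I ≈ 1.680; II ≈ 1.704; III ≈ 1.917; IV ≈ 1.735; V ≈ 1.350.
5:3 ≈ 1.667; option I is nearest (Δ 0.013).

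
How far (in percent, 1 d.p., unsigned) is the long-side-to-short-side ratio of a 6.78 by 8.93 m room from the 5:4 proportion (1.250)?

5.4%

Ratio = 8.93 / 6.78 ≈ 1.3171.
Ideal 5:4 = 1.2500. |1.3171 − 1.2500| / 1.2500 ≈ 5.37% → 5.4%.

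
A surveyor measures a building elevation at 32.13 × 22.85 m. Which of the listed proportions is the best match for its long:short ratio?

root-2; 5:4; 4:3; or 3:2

Ratio = 32.13 / 22.85 ≈ 1.406.
Distances: root-2 1.414 (Δ 0.008); 5:4 1.250 (Δ 0.156); 4:3 1.333 (Δ 0.073); 3:2 1.500 (Δ 0.094).

root-2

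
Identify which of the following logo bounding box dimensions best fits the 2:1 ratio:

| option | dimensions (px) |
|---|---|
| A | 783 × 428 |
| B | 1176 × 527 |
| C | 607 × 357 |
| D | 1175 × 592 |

D

Target 2:1 ≈ 2.000.
A: 1.829 (Δ0.171)  B: 2.231 (Δ0.231)  C: 1.700 (Δ0.300)  D: 1.985 (Δ0.015)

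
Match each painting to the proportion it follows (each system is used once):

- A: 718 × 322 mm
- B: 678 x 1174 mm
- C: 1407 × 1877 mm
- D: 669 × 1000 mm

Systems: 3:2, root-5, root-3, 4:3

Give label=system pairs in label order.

A=root-5, B=root-3, C=4:3, D=3:2

Ratios: A ≈ 2.230; B ≈ 1.732; C ≈ 1.334; D ≈ 1.495.
Targets: 3:2 ≈ 1.500; root-5 ≈ 2.236; root-3 ≈ 1.732; 4:3 ≈ 1.333.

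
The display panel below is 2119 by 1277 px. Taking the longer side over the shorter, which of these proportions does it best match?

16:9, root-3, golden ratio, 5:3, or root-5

5:3

Ratio = 2119 / 1277 ≈ 1.659.
Distances: 16:9 1.778 (Δ 0.119); root-3 1.732 (Δ 0.073); golden ratio 1.618 (Δ 0.041); 5:3 1.667 (Δ 0.008); root-5 2.236 (Δ 0.577).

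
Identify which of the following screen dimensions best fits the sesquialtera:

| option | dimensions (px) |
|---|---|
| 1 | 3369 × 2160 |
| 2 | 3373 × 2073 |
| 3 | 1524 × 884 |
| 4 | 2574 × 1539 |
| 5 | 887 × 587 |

Ratios (long/short): 1 ≈ 1.560; 2 ≈ 1.627; 3 ≈ 1.724; 4 ≈ 1.673; 5 ≈ 1.511.
3:2 ≈ 1.500; option 5 is nearest (Δ 0.011).

5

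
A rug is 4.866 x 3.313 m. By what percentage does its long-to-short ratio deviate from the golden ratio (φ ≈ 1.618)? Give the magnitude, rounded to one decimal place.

Ratio = 4.866 / 3.313 ≈ 1.4688.
Ideal golden ratio ≈ 1.6180. |1.4688 − 1.6180| / 1.6180 ≈ 9.22% → 9.2%.

9.2%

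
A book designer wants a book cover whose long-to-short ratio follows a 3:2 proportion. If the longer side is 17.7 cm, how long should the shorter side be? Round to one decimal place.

3:2 = 1.50000.
Shorter side = 17.7 ÷ 1.50000 ≈ 11.800 → 11.8 cm.

11.8 cm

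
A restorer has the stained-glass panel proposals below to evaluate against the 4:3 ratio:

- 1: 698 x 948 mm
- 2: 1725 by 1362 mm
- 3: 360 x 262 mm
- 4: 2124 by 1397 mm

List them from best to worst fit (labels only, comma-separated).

1: 948/698 ≈ 1.358 → |1.358 − 1.333| = 0.025
2: 1725/1362 ≈ 1.267 → |1.267 − 1.333| = 0.066
3: 360/262 ≈ 1.374 → |1.374 − 1.333| = 0.041
4: 2124/1397 ≈ 1.520 → |1.520 − 1.333| = 0.187

1, 3, 2, 4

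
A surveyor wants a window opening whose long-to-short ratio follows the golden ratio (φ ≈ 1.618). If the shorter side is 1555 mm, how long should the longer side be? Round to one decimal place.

golden ratio ≈ 1.61803.
Longer side = 1555 × 1.61803 ≈ 2516.037 → 2516.0 mm.

2516.0 mm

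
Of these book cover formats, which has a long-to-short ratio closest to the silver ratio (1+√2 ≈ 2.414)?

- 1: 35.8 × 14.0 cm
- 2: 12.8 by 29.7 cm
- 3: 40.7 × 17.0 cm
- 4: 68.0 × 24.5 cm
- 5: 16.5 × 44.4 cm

Target silver ratio ≈ 2.414.
1: 2.557 (Δ0.143)  2: 2.320 (Δ0.094)  3: 2.394 (Δ0.020)  4: 2.776 (Δ0.362)  5: 2.691 (Δ0.277)

3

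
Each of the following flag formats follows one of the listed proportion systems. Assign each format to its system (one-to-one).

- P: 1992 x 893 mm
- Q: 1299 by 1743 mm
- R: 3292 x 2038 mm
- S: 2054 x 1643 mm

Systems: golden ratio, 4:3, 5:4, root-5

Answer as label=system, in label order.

P = 1992/893 ≈ 2.231 → root-5 (2.236)
Q = 1743/1299 ≈ 1.342 → 4:3 (1.333)
R = 3292/2038 ≈ 1.615 → golden ratio (1.618)
S = 2054/1643 ≈ 1.250 → 5:4 (1.250)

P=root-5, Q=4:3, R=golden ratio, S=5:4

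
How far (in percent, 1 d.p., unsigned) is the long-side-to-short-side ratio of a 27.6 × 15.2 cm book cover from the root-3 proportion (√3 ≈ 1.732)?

Ratio = 27.6 / 15.2 ≈ 1.8158.
Ideal root-3 ≈ 1.7321. |1.8158 − 1.7321| / 1.7321 ≈ 4.83% → 4.8%.

4.8%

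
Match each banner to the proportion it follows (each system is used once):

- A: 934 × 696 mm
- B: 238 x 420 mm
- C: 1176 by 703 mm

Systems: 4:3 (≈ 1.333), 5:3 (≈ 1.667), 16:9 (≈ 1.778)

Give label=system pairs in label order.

A=4:3, B=16:9, C=5:3

A = 934/696 ≈ 1.342 → 4:3 (1.333)
B = 420/238 ≈ 1.765 → 16:9 (1.778)
C = 1176/703 ≈ 1.673 → 5:3 (1.667)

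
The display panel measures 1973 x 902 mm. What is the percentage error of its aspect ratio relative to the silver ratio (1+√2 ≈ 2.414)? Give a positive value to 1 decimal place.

Ratio = 1973 / 902 ≈ 2.1874.
Ideal silver ratio ≈ 2.4142. |2.1874 − 2.4142| / 2.4142 ≈ 9.39% → 9.4%.

9.4%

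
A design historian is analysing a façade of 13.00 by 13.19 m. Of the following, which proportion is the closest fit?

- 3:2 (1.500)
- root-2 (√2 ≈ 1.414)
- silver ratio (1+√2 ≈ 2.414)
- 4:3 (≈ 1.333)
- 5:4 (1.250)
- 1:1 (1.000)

1:1

Ratio = 13.19 / 13.00 ≈ 1.015.
Distances: 3:2 1.500 (Δ 0.485); root-2 1.414 (Δ 0.399); silver ratio 2.414 (Δ 1.399); 4:3 1.333 (Δ 0.318); 5:4 1.250 (Δ 0.235); 1:1 1.000 (Δ 0.015).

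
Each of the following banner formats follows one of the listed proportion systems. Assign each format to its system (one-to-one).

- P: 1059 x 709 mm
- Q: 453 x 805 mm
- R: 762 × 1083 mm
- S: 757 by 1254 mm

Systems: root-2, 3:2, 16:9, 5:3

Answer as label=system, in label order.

P=3:2, Q=16:9, R=root-2, S=5:3

Ratios: P ≈ 1.494; Q ≈ 1.777; R ≈ 1.421; S ≈ 1.657.
Targets: root-2 ≈ 1.414; 3:2 ≈ 1.500; 16:9 ≈ 1.778; 5:3 ≈ 1.667.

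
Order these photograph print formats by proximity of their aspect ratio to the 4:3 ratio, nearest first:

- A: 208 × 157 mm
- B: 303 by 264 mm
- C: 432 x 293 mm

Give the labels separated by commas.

A: 208/157 ≈ 1.325 → |1.325 − 1.333| = 0.008
B: 303/264 ≈ 1.148 → |1.148 − 1.333| = 0.185
C: 432/293 ≈ 1.474 → |1.474 − 1.333| = 0.141

A, C, B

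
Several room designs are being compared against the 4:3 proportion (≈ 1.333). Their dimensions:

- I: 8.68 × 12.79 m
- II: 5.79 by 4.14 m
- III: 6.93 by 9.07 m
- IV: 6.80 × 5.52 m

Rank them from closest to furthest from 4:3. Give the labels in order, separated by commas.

III, II, IV, I

I: 12.79/8.68 ≈ 1.474 → |1.474 − 1.333| = 0.141
II: 5.79/4.14 ≈ 1.399 → |1.399 − 1.333| = 0.066
III: 9.07/6.93 ≈ 1.309 → |1.309 − 1.333| = 0.024
IV: 6.80/5.52 ≈ 1.232 → |1.232 − 1.333| = 0.101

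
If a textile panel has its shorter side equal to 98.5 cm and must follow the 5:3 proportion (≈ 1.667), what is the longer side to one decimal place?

5:3 ≈ 1.66667.
Longer side = 98.5 × 1.66667 ≈ 164.167 → 164.2 cm.

164.2 cm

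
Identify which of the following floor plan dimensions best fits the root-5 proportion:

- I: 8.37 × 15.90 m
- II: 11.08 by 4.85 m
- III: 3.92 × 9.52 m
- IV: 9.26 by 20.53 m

IV

Target root-5 ≈ 2.236.
I: 1.900 (Δ0.336)  II: 2.285 (Δ0.049)  III: 2.429 (Δ0.193)  IV: 2.217 (Δ0.019)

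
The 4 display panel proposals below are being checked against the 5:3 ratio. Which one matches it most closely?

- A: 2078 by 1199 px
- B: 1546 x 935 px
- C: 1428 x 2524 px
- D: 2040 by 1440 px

B

Ratios (long/short): A ≈ 1.733; B ≈ 1.653; C ≈ 1.768; D ≈ 1.417.
5:3 ≈ 1.667; option B is nearest (Δ 0.014).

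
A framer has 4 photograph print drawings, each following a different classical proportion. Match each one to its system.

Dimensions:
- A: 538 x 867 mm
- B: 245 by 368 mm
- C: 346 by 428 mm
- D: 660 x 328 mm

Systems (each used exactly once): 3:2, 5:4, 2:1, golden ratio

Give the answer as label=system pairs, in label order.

A = 867/538 ≈ 1.612 → golden ratio (1.618)
B = 368/245 ≈ 1.502 → 3:2 (1.500)
C = 428/346 ≈ 1.237 → 5:4 (1.250)
D = 660/328 ≈ 2.012 → 2:1 (2.000)

A=golden ratio, B=3:2, C=5:4, D=2:1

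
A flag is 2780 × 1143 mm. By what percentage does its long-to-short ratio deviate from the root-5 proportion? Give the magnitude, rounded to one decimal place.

Ratio = 2780 / 1143 ≈ 2.4322.
Ideal root-5 ≈ 2.2361. |2.4322 − 2.2361| / 2.2361 ≈ 8.77% → 8.8%.

8.8%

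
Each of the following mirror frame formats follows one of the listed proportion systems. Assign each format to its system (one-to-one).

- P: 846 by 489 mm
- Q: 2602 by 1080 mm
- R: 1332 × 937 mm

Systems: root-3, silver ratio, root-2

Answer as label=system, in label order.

P=root-3, Q=silver ratio, R=root-2

P = 846/489 ≈ 1.730 → root-3 (1.732)
Q = 2602/1080 ≈ 2.409 → silver ratio (2.414)
R = 1332/937 ≈ 1.422 → root-2 (1.414)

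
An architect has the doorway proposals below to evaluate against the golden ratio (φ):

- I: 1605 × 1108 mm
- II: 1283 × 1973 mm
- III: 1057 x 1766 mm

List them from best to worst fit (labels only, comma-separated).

III, II, I

I: 1605/1108 ≈ 1.449 → |1.449 − 1.618| = 0.169
II: 1973/1283 ≈ 1.538 → |1.538 − 1.618| = 0.080
III: 1766/1057 ≈ 1.671 → |1.671 − 1.618| = 0.053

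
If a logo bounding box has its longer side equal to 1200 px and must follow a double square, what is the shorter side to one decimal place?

600.0 px

2:1 = 2.00000.
Shorter side = 1200 ÷ 2.00000 ≈ 600.000 → 600.0 px.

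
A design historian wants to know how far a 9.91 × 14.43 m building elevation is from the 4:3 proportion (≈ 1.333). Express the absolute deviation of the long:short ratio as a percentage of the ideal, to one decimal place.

9.2%

Ratio = 14.43 / 9.91 ≈ 1.4561.
Ideal 4:3 ≈ 1.3333. |1.4561 − 1.3333| / 1.3333 ≈ 9.21% → 9.2%.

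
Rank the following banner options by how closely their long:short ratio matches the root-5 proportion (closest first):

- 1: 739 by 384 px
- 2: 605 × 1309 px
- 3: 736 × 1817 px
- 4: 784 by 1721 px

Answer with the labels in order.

Ratios: 1 = 739 / 384 ≈ 1.924; 2 = 1309 / 605 ≈ 2.164; 3 = 1817 / 736 ≈ 2.469; 4 = 1721 / 784 ≈ 2.195.
|Δ from 2.236|: 1 0.312; 2 0.072; 3 0.233; 4 0.041.

4, 2, 3, 1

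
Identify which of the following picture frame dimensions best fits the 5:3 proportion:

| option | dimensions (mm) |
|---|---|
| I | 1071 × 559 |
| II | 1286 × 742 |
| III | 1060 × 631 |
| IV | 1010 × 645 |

III

Ratios (long/short): I ≈ 1.916; II ≈ 1.733; III ≈ 1.680; IV ≈ 1.566.
5:3 ≈ 1.667; option III is nearest (Δ 0.013).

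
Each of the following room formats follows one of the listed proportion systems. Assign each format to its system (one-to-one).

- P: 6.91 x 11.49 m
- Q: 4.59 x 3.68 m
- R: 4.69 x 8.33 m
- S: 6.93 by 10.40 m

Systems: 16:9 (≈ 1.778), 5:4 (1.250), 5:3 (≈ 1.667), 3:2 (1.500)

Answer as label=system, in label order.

P = 11.49/6.91 ≈ 1.663 → 5:3 (1.667)
Q = 4.59/3.68 ≈ 1.247 → 5:4 (1.250)
R = 8.33/4.69 ≈ 1.776 → 16:9 (1.778)
S = 10.40/6.93 ≈ 1.501 → 3:2 (1.500)

P=5:3, Q=5:4, R=16:9, S=3:2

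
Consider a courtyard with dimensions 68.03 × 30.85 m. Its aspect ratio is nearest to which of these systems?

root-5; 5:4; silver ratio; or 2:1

68.03/30.85 ≈ 2.205. Nearest candidates are root-5 (2.236, off by 0.031) and 2:1 (2.000, off by 0.205).

root-5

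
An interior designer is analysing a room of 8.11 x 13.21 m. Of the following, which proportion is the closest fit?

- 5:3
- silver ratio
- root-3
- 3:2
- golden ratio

Ratio = 13.21 / 8.11 ≈ 1.629.
Distances: 5:3 1.667 (Δ 0.038); silver ratio 2.414 (Δ 0.785); root-3 1.732 (Δ 0.103); 3:2 1.500 (Δ 0.129); golden ratio 1.618 (Δ 0.011).

golden ratio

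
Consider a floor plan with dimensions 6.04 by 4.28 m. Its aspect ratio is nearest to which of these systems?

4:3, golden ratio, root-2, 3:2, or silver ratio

root-2

Ratio = 6.04 / 4.28 ≈ 1.411.
Distances: 4:3 1.333 (Δ 0.078); golden ratio 1.618 (Δ 0.207); root-2 1.414 (Δ 0.003); 3:2 1.500 (Δ 0.089); silver ratio 2.414 (Δ 1.003).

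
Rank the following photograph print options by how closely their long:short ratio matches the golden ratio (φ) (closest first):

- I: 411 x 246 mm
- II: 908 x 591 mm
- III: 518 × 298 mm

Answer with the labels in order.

I, II, III

Ratios: I = 411 / 246 ≈ 1.671; II = 908 / 591 ≈ 1.536; III = 518 / 298 ≈ 1.738.
|Δ from 1.618|: I 0.053; II 0.082; III 0.120.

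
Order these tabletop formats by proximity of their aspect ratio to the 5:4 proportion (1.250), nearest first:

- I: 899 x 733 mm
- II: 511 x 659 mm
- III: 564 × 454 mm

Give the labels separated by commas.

Ratios: I = 899 / 733 ≈ 1.226; II = 659 / 511 ≈ 1.290; III = 564 / 454 ≈ 1.242.
|Δ from 1.250|: I 0.024; II 0.040; III 0.008.

III, I, II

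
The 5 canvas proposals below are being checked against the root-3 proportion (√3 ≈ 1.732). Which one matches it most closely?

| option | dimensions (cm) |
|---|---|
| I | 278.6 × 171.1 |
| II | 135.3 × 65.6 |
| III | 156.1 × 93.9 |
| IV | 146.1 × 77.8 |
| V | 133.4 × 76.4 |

Target root-3 ≈ 1.732.
I: 1.628 (Δ0.104)  II: 2.063 (Δ0.331)  III: 1.662 (Δ0.070)  IV: 1.878 (Δ0.146)  V: 1.746 (Δ0.014)

V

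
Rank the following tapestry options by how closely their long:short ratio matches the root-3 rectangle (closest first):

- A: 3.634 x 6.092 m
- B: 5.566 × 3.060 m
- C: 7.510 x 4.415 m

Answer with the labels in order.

A: 6.092/3.634 ≈ 1.676 → |1.676 − 1.732| = 0.056
B: 5.566/3.060 ≈ 1.819 → |1.819 − 1.732| = 0.087
C: 7.510/4.415 ≈ 1.701 → |1.701 − 1.732| = 0.031

C, A, B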